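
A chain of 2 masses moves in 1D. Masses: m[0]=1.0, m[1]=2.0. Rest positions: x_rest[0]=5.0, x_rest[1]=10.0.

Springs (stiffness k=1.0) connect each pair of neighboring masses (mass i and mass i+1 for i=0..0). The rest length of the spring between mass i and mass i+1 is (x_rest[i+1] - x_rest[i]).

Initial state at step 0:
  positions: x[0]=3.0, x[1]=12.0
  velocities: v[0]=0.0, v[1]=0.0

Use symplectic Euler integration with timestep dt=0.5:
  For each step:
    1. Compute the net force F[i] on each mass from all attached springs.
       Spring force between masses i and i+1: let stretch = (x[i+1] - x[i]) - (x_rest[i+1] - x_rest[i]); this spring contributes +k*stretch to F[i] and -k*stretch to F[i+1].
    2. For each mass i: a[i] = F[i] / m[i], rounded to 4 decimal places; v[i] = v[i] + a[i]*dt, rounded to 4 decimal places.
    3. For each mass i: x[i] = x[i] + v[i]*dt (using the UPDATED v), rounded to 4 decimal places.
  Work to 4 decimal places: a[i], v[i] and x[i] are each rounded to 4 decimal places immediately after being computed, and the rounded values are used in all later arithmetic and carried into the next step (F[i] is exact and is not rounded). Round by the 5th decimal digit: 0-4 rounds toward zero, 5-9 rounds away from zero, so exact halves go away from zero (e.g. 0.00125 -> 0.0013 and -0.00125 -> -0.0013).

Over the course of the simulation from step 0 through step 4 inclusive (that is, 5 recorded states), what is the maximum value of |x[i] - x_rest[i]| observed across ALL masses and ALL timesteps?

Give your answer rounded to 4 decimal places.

Step 0: x=[3.0000 12.0000] v=[0.0000 0.0000]
Step 1: x=[4.0000 11.5000] v=[2.0000 -1.0000]
Step 2: x=[5.6250 10.6875] v=[3.2500 -1.6250]
Step 3: x=[7.2657 9.8672] v=[3.2813 -1.6407]
Step 4: x=[8.3068 9.3467] v=[2.0821 -1.0411]
Max displacement = 3.3068

Answer: 3.3068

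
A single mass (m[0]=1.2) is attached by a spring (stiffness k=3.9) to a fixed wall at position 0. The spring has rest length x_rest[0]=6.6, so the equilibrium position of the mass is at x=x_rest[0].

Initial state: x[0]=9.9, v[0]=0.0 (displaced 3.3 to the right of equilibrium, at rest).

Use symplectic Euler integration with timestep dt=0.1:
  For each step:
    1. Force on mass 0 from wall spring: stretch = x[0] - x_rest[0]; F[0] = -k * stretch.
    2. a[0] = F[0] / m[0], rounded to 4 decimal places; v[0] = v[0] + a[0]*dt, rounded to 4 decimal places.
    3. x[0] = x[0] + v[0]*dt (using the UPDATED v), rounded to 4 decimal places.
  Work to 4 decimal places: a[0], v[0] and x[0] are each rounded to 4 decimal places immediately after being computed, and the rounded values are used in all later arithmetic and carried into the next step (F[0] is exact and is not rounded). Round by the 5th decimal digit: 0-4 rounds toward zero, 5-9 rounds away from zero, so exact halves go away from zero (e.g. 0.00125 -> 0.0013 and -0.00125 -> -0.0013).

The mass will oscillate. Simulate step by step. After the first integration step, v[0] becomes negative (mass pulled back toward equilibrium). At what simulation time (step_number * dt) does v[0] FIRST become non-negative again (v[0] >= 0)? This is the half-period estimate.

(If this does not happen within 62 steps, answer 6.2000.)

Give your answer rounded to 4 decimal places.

Answer: 1.8000

Derivation:
Step 0: x=[9.9000] v=[0.0000]
Step 1: x=[9.7928] v=[-1.0725]
Step 2: x=[9.5818] v=[-2.1102]
Step 3: x=[9.2739] v=[-3.0793]
Step 4: x=[8.8791] v=[-3.9483]
Step 5: x=[8.4102] v=[-4.6890]
Step 6: x=[7.8825] v=[-5.2773]
Step 7: x=[7.3131] v=[-5.6941]
Step 8: x=[6.7205] v=[-5.9259]
Step 9: x=[6.1240] v=[-5.9651]
Step 10: x=[5.5430] v=[-5.8104]
Step 11: x=[4.9963] v=[-5.4669]
Step 12: x=[4.5017] v=[-4.9457]
Step 13: x=[4.0753] v=[-4.2638]
Step 14: x=[3.7310] v=[-3.4433]
Step 15: x=[3.4799] v=[-2.5109]
Step 16: x=[3.3302] v=[-1.4969]
Step 17: x=[3.2868] v=[-0.4342]
Step 18: x=[3.3511] v=[0.6426]
First v>=0 after going negative at step 18, time=1.8000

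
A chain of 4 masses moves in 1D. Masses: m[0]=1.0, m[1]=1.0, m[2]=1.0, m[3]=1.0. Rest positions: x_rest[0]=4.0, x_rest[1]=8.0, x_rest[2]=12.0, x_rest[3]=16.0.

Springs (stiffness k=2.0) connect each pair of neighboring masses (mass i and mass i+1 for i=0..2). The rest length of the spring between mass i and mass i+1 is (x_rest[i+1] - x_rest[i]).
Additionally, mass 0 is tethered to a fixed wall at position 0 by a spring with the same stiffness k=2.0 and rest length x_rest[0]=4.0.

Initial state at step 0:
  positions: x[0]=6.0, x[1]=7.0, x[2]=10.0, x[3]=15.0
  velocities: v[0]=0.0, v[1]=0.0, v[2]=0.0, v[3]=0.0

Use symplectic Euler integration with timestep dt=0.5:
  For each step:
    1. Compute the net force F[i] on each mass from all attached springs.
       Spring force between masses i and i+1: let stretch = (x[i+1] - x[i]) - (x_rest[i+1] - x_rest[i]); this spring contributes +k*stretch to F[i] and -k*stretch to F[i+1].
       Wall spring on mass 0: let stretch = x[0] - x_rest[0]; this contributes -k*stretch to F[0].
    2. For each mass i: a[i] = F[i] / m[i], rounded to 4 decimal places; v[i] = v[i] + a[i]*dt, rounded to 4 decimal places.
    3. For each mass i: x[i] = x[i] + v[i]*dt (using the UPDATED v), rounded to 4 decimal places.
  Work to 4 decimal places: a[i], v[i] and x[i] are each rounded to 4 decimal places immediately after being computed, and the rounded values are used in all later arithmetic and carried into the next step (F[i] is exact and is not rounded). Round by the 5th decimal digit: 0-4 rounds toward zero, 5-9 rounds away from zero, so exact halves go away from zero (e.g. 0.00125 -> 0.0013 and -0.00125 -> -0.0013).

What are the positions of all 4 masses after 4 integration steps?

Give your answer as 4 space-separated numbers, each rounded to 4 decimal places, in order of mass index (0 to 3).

Answer: 4.1875 6.1875 11.3125 16.5000

Derivation:
Step 0: x=[6.0000 7.0000 10.0000 15.0000] v=[0.0000 0.0000 0.0000 0.0000]
Step 1: x=[3.5000 8.0000 11.0000 14.5000] v=[-5.0000 2.0000 2.0000 -1.0000]
Step 2: x=[1.5000 8.2500 12.2500 14.2500] v=[-4.0000 0.5000 2.5000 -0.5000]
Step 3: x=[2.1250 7.1250 12.5000 15.0000] v=[1.2500 -2.2500 0.5000 1.5000]
Step 4: x=[4.1875 6.1875 11.3125 16.5000] v=[4.1250 -1.8750 -2.3750 3.0000]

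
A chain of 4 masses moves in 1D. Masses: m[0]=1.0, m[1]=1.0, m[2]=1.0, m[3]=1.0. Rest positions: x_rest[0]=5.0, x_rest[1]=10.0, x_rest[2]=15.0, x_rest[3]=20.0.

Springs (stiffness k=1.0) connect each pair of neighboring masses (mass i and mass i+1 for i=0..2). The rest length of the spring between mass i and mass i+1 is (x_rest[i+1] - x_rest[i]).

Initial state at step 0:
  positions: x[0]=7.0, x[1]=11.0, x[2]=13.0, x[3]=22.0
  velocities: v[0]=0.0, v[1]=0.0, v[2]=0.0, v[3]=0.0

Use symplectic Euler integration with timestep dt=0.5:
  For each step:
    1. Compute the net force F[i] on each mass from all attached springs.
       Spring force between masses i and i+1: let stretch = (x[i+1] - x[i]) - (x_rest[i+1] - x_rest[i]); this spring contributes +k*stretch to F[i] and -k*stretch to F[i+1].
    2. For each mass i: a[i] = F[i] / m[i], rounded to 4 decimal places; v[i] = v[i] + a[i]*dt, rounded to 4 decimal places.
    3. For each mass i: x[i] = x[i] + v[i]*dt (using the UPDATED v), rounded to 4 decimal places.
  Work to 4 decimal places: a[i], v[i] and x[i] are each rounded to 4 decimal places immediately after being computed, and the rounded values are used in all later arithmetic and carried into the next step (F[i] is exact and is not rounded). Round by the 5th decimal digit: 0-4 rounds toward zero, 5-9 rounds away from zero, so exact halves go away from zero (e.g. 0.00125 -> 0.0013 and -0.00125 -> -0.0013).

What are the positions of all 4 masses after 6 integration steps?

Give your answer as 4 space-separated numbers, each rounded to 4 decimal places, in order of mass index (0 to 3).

Step 0: x=[7.0000 11.0000 13.0000 22.0000] v=[0.0000 0.0000 0.0000 0.0000]
Step 1: x=[6.7500 10.5000 14.7500 21.0000] v=[-0.5000 -1.0000 3.5000 -2.0000]
Step 2: x=[6.1875 10.1250 17.0000 19.6875] v=[-1.1250 -0.7500 4.5000 -2.6250]
Step 3: x=[5.3594 10.4844 18.2032 18.9531] v=[-1.6563 0.7188 2.4063 -1.4688]
Step 4: x=[4.5625 11.4923 17.6641 19.2813] v=[-1.5938 2.0157 -1.0782 0.6563]
Step 5: x=[4.2481 12.3107 15.9864 20.4552] v=[-0.6289 1.6367 -3.3555 2.3477]
Step 6: x=[4.6993 12.0323 14.5069 21.7619] v=[0.9024 -0.5568 -2.9590 2.6133]

Answer: 4.6993 12.0323 14.5069 21.7619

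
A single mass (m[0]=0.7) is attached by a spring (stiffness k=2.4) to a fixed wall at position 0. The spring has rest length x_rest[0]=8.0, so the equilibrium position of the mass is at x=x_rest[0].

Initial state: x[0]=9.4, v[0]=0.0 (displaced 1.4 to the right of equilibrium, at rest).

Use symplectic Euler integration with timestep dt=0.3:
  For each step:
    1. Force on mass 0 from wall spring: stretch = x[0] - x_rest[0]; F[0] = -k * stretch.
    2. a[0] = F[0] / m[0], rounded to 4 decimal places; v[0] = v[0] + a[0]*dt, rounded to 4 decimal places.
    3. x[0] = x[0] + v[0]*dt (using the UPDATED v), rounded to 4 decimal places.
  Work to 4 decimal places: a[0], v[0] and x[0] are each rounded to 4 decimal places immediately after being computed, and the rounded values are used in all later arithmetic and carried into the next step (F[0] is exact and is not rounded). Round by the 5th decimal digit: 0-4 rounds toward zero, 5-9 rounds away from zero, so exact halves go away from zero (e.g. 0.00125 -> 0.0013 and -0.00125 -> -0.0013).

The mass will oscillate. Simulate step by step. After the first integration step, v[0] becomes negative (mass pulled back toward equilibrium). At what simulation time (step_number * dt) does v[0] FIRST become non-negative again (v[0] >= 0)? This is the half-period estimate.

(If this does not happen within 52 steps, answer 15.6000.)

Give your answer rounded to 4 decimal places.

Step 0: x=[9.4000] v=[0.0000]
Step 1: x=[8.9680] v=[-1.4400]
Step 2: x=[8.2373] v=[-2.4357]
Step 3: x=[7.4334] v=[-2.6798]
Step 4: x=[6.8043] v=[-2.0970]
Step 5: x=[6.5441] v=[-0.8672]
Step 6: x=[6.7332] v=[0.6303]
First v>=0 after going negative at step 6, time=1.8000

Answer: 1.8000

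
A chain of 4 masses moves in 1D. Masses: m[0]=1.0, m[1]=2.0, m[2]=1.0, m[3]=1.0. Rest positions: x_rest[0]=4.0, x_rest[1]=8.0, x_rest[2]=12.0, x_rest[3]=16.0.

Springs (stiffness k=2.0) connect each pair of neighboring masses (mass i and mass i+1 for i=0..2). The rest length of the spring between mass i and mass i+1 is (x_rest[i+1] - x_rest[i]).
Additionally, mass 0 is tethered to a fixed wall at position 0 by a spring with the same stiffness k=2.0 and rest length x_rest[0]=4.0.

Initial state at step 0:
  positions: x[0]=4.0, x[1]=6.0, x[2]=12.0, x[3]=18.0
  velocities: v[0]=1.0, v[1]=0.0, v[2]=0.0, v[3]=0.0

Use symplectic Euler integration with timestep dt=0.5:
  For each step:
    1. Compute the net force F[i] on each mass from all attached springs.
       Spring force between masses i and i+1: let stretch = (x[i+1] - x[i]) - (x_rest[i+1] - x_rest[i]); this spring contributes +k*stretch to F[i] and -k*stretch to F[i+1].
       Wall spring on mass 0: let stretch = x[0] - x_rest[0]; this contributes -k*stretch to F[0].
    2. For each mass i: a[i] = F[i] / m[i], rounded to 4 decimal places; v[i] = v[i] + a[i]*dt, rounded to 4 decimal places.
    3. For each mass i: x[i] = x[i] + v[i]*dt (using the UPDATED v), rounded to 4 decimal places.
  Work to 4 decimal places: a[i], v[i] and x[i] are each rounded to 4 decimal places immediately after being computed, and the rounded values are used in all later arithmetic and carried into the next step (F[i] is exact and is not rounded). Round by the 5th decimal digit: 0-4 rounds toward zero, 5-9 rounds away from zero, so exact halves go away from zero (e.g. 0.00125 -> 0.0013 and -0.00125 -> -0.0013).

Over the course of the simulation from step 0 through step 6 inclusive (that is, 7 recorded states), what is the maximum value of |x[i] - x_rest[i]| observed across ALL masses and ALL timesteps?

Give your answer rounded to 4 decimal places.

Step 0: x=[4.0000 6.0000 12.0000 18.0000] v=[1.0000 0.0000 0.0000 0.0000]
Step 1: x=[3.5000 7.0000 12.0000 17.0000] v=[-1.0000 2.0000 0.0000 -2.0000]
Step 2: x=[3.0000 8.3750 12.0000 15.5000] v=[-1.0000 2.7500 0.0000 -3.0000]
Step 3: x=[3.6875 9.3125 11.9375 14.2500] v=[1.3750 1.8750 -0.1250 -2.5000]
Step 4: x=[5.3438 9.5000 11.7188 13.8438] v=[3.3125 0.3750 -0.4375 -0.8125]
Step 5: x=[6.4063 9.2032 11.4532 14.3751] v=[2.1249 -0.5937 -0.5313 1.0625]
Step 6: x=[5.6641 8.7696 11.5235 15.4454] v=[-1.4845 -0.8672 0.1406 2.1406]
Max displacement = 2.4063

Answer: 2.4063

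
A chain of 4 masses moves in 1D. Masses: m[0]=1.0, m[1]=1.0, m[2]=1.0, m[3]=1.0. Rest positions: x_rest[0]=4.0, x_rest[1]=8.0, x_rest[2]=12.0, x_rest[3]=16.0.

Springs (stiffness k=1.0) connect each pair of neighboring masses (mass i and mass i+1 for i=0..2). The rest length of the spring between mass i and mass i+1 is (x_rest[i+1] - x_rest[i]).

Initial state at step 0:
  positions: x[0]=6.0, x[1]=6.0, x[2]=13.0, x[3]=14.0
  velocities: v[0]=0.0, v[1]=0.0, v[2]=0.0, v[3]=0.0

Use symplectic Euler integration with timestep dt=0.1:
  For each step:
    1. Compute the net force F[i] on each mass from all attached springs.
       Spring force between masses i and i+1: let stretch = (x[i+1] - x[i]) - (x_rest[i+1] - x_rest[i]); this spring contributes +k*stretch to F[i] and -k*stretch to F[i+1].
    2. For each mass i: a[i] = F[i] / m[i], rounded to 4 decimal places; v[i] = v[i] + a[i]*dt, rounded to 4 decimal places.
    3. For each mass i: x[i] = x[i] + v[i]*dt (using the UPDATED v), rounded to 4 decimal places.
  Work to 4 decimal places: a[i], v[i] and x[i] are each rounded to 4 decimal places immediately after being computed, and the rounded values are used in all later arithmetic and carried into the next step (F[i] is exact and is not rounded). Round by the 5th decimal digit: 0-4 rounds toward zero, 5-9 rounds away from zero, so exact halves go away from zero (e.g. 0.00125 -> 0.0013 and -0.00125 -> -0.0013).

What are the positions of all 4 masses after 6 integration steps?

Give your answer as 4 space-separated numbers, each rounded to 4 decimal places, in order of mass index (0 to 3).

Answer: 5.2342 7.3087 11.8876 14.5695

Derivation:
Step 0: x=[6.0000 6.0000 13.0000 14.0000] v=[0.0000 0.0000 0.0000 0.0000]
Step 1: x=[5.9600 6.0700 12.9400 14.0300] v=[-0.4000 0.7000 -0.6000 0.3000]
Step 2: x=[5.8811 6.2076 12.8222 14.0891] v=[-0.7890 1.3760 -1.1780 0.5910]
Step 3: x=[5.7655 6.4081 12.6509 14.1755] v=[-1.1564 2.0048 -1.7128 0.8643]
Step 4: x=[5.6163 6.6646 12.4324 14.2867] v=[-1.4921 2.5648 -2.1846 1.1118]
Step 5: x=[5.4376 6.9683 12.1748 14.4193] v=[-1.7873 3.0368 -2.5760 1.3264]
Step 6: x=[5.2342 7.3087 11.8876 14.5695] v=[-2.0342 3.4044 -2.8722 1.5020]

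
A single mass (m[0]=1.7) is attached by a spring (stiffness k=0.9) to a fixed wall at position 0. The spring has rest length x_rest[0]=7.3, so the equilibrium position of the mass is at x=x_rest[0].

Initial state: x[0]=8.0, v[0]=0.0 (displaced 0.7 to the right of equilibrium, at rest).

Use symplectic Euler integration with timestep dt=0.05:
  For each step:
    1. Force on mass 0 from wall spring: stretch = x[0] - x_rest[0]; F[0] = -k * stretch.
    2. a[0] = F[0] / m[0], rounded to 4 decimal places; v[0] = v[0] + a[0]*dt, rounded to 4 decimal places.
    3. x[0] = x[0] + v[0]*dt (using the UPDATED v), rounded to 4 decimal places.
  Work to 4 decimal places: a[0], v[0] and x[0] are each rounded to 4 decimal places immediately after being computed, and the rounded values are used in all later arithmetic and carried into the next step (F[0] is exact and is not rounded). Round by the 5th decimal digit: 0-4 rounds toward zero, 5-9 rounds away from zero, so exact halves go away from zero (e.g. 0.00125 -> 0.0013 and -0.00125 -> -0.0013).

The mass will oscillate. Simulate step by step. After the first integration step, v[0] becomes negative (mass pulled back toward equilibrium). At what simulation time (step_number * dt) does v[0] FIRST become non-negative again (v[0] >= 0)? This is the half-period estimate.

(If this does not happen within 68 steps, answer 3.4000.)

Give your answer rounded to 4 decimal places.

Step 0: x=[8.0000] v=[0.0000]
Step 1: x=[7.9991] v=[-0.0185]
Step 2: x=[7.9973] v=[-0.0370]
Step 3: x=[7.9945] v=[-0.0555]
Step 4: x=[7.9908] v=[-0.0739]
Step 5: x=[7.9862] v=[-0.0922]
Step 6: x=[7.9807] v=[-0.1104]
Step 7: x=[7.9743] v=[-0.1284]
Step 8: x=[7.9670] v=[-0.1463]
Step 9: x=[7.9588] v=[-0.1640]
Step 10: x=[7.9497] v=[-0.1814]
Step 11: x=[7.9398] v=[-0.1986]
Step 12: x=[7.9290] v=[-0.2155]
Step 13: x=[7.9174] v=[-0.2322]
Step 14: x=[7.9050] v=[-0.2485]
Step 15: x=[7.8918] v=[-0.2645]
Step 16: x=[7.8778] v=[-0.2802]
Step 17: x=[7.8630] v=[-0.2955]
Step 18: x=[7.8475] v=[-0.3104]
Step 19: x=[7.8313] v=[-0.3249]
Step 20: x=[7.8144] v=[-0.3390]
Step 21: x=[7.7968] v=[-0.3526]
Step 22: x=[7.7785] v=[-0.3658]
Step 23: x=[7.7596] v=[-0.3785]
Step 24: x=[7.7401] v=[-0.3907]
Step 25: x=[7.7200] v=[-0.4024]
Step 26: x=[7.6993] v=[-0.4135]
Step 27: x=[7.6781] v=[-0.4241]
Step 28: x=[7.6564] v=[-0.4341]
Step 29: x=[7.6342] v=[-0.4435]
Step 30: x=[7.6116] v=[-0.4523]
Step 31: x=[7.5886] v=[-0.4606]
Step 32: x=[7.5652] v=[-0.4682]
Step 33: x=[7.5414] v=[-0.4752]
Step 34: x=[7.5173] v=[-0.4816]
Step 35: x=[7.4929] v=[-0.4874]
Step 36: x=[7.4683] v=[-0.4925]
Step 37: x=[7.4435] v=[-0.4970]
Step 38: x=[7.4185] v=[-0.5008]
Step 39: x=[7.3933] v=[-0.5039]
Step 40: x=[7.3680] v=[-0.5064]
Step 41: x=[7.3426] v=[-0.5082]
Step 42: x=[7.3171] v=[-0.5093]
Step 43: x=[7.2916] v=[-0.5098]
Step 44: x=[7.2661] v=[-0.5096]
Step 45: x=[7.2407] v=[-0.5087]
Step 46: x=[7.2153] v=[-0.5071]
Step 47: x=[7.1901] v=[-0.5049]
Step 48: x=[7.1650] v=[-0.5020]
Step 49: x=[7.1401] v=[-0.4984]
Step 50: x=[7.1154] v=[-0.4942]
Step 51: x=[7.0909] v=[-0.4893]
Step 52: x=[7.0667] v=[-0.4838]
Step 53: x=[7.0428] v=[-0.4776]
Step 54: x=[7.0193] v=[-0.4708]
Step 55: x=[6.9961] v=[-0.4634]
Step 56: x=[6.9733] v=[-0.4554]
Step 57: x=[6.9510] v=[-0.4468]
Step 58: x=[6.9291] v=[-0.4376]
Step 59: x=[6.9077] v=[-0.4278]
Step 60: x=[6.8868] v=[-0.4174]
Step 61: x=[6.8665] v=[-0.4065]
Step 62: x=[6.8468] v=[-0.3950]
Step 63: x=[6.8277] v=[-0.3830]
Step 64: x=[6.8092] v=[-0.3705]
Step 65: x=[6.7913] v=[-0.3575]
Step 66: x=[6.7741] v=[-0.3440]
Step 67: x=[6.7576] v=[-0.3301]
Step 68: x=[6.7418] v=[-0.3157]
v[0] did not become non-negative within 68 steps; using fallback time=3.4000

Answer: 3.4000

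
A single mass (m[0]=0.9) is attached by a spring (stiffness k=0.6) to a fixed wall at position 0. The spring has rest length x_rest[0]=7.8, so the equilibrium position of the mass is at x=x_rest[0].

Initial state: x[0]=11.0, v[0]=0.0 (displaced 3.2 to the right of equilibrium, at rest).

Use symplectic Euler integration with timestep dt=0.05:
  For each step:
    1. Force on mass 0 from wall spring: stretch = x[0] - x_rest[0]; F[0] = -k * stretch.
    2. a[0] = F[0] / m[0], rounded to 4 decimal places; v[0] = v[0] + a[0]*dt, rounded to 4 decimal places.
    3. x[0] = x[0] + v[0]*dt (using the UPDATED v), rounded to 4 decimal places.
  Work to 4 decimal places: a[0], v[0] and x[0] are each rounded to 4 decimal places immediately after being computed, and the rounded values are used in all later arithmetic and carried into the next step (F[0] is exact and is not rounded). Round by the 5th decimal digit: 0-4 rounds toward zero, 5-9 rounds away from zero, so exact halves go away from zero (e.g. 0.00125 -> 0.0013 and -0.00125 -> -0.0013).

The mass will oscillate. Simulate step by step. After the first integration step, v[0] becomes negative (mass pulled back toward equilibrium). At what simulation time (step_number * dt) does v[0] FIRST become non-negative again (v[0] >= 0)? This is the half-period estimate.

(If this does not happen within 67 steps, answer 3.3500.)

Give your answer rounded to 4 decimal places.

Step 0: x=[11.0000] v=[0.0000]
Step 1: x=[10.9947] v=[-0.1067]
Step 2: x=[10.9840] v=[-0.2132]
Step 3: x=[10.9680] v=[-0.3193]
Step 4: x=[10.9468] v=[-0.4249]
Step 5: x=[10.9203] v=[-0.5298]
Step 6: x=[10.8886] v=[-0.6338]
Step 7: x=[10.8518] v=[-0.7368]
Step 8: x=[10.8099] v=[-0.8385]
Step 9: x=[10.7630] v=[-0.9388]
Step 10: x=[10.7111] v=[-1.0376]
Step 11: x=[10.6544] v=[-1.1346]
Step 12: x=[10.5929] v=[-1.2297]
Step 13: x=[10.5268] v=[-1.3228]
Step 14: x=[10.4561] v=[-1.4137]
Step 15: x=[10.3810] v=[-1.5022]
Step 16: x=[10.3016] v=[-1.5882]
Step 17: x=[10.2180] v=[-1.6716]
Step 18: x=[10.1304] v=[-1.7522]
Step 19: x=[10.0389] v=[-1.8299]
Step 20: x=[9.9437] v=[-1.9045]
Step 21: x=[9.8449] v=[-1.9760]
Step 22: x=[9.7427] v=[-2.0442]
Step 23: x=[9.6373] v=[-2.1090]
Step 24: x=[9.5288] v=[-2.1702]
Step 25: x=[9.4174] v=[-2.2278]
Step 26: x=[9.3033] v=[-2.2817]
Step 27: x=[9.1867] v=[-2.3318]
Step 28: x=[9.0678] v=[-2.3780]
Step 29: x=[8.9468] v=[-2.4203]
Step 30: x=[8.8239] v=[-2.4585]
Step 31: x=[8.6993] v=[-2.4926]
Step 32: x=[8.5732] v=[-2.5226]
Step 33: x=[8.4458] v=[-2.5484]
Step 34: x=[8.3173] v=[-2.5699]
Step 35: x=[8.1879] v=[-2.5871]
Step 36: x=[8.0579] v=[-2.6000]
Step 37: x=[7.9275] v=[-2.6086]
Step 38: x=[7.7969] v=[-2.6129]
Step 39: x=[7.6663] v=[-2.6128]
Step 40: x=[7.5359] v=[-2.6083]
Step 41: x=[7.4059] v=[-2.5995]
Step 42: x=[7.2766] v=[-2.5864]
Step 43: x=[7.1482] v=[-2.5690]
Step 44: x=[7.0208] v=[-2.5473]
Step 45: x=[6.8947] v=[-2.5213]
Step 46: x=[6.7701] v=[-2.4911]
Step 47: x=[6.6473] v=[-2.4568]
Step 48: x=[6.5264] v=[-2.4184]
Step 49: x=[6.4076] v=[-2.3759]
Step 50: x=[6.2911] v=[-2.3295]
Step 51: x=[6.1771] v=[-2.2792]
Step 52: x=[6.0658] v=[-2.2251]
Step 53: x=[5.9574] v=[-2.1673]
Step 54: x=[5.8521] v=[-2.1059]
Step 55: x=[5.7501] v=[-2.0410]
Step 56: x=[5.6515] v=[-1.9727]
Step 57: x=[5.5564] v=[-1.9011]
Step 58: x=[5.4651] v=[-1.8263]
Step 59: x=[5.3777] v=[-1.7485]
Step 60: x=[5.2943] v=[-1.6678]
Step 61: x=[5.2151] v=[-1.5843]
Step 62: x=[5.1402] v=[-1.4981]
Step 63: x=[5.0697] v=[-1.4094]
Step 64: x=[5.0038] v=[-1.3184]
Step 65: x=[4.9425] v=[-1.2252]
Step 66: x=[4.8860] v=[-1.1300]
Step 67: x=[4.8344] v=[-1.0329]
v[0] did not become non-negative within 67 steps; using fallback time=3.3500

Answer: 3.3500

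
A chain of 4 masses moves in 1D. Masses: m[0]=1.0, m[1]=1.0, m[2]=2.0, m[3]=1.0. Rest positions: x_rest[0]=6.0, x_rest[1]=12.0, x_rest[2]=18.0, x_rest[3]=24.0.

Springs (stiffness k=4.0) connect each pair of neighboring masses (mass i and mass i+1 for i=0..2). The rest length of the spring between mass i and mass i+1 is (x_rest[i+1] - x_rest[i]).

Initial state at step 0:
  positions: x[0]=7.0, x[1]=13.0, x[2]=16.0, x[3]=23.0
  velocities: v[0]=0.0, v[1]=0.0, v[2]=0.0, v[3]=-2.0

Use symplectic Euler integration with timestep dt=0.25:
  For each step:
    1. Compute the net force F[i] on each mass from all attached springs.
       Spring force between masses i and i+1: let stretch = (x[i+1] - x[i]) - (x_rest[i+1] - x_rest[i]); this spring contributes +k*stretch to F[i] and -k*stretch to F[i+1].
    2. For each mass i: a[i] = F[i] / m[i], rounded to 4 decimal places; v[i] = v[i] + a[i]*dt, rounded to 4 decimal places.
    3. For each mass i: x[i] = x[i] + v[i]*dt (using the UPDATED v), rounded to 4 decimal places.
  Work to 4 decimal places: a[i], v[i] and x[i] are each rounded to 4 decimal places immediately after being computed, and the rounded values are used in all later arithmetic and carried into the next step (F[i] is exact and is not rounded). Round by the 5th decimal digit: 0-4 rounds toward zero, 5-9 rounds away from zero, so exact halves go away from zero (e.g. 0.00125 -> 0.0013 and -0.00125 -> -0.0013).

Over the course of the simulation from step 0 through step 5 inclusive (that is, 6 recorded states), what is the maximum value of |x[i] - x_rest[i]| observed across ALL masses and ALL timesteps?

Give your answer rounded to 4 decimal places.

Step 0: x=[7.0000 13.0000 16.0000 23.0000] v=[0.0000 0.0000 0.0000 -2.0000]
Step 1: x=[7.0000 12.2500 16.5000 22.2500] v=[0.0000 -3.0000 2.0000 -3.0000]
Step 2: x=[6.8125 11.2500 17.1875 21.5625] v=[-0.7500 -4.0000 2.7500 -2.7500]
Step 3: x=[6.2344 10.6250 17.6797 21.2813] v=[-2.3125 -2.5000 1.9688 -1.1250]
Step 4: x=[5.2539 10.6660 17.7403 21.5997] v=[-3.9219 0.1641 0.2423 1.2734]
Step 5: x=[4.1265 11.1226 17.3990 22.4532] v=[-4.5098 1.8263 -1.3652 3.4140]
Max displacement = 2.7187

Answer: 2.7187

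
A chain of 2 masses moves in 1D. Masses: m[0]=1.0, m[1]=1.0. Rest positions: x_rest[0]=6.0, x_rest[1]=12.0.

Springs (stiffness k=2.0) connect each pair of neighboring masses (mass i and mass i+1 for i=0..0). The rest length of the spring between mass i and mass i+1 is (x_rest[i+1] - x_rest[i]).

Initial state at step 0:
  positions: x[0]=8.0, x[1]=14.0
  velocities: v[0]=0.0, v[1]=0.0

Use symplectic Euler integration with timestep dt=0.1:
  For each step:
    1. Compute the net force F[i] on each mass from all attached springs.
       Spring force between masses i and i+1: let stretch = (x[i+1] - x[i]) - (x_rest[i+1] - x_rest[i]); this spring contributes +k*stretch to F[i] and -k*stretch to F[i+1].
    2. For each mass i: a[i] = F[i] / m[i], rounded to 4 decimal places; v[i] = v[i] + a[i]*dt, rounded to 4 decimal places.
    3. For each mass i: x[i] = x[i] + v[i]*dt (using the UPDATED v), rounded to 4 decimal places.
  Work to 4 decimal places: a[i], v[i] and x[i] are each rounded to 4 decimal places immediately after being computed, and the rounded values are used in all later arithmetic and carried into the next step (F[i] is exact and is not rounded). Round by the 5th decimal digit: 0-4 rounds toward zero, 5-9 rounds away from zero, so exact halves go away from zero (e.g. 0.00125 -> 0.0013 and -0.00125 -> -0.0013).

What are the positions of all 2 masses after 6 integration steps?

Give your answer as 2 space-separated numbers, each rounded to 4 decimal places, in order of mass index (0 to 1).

Answer: 8.0000 14.0000

Derivation:
Step 0: x=[8.0000 14.0000] v=[0.0000 0.0000]
Step 1: x=[8.0000 14.0000] v=[0.0000 0.0000]
Step 2: x=[8.0000 14.0000] v=[0.0000 0.0000]
Step 3: x=[8.0000 14.0000] v=[0.0000 0.0000]
Step 4: x=[8.0000 14.0000] v=[0.0000 0.0000]
Step 5: x=[8.0000 14.0000] v=[0.0000 0.0000]
Step 6: x=[8.0000 14.0000] v=[0.0000 0.0000]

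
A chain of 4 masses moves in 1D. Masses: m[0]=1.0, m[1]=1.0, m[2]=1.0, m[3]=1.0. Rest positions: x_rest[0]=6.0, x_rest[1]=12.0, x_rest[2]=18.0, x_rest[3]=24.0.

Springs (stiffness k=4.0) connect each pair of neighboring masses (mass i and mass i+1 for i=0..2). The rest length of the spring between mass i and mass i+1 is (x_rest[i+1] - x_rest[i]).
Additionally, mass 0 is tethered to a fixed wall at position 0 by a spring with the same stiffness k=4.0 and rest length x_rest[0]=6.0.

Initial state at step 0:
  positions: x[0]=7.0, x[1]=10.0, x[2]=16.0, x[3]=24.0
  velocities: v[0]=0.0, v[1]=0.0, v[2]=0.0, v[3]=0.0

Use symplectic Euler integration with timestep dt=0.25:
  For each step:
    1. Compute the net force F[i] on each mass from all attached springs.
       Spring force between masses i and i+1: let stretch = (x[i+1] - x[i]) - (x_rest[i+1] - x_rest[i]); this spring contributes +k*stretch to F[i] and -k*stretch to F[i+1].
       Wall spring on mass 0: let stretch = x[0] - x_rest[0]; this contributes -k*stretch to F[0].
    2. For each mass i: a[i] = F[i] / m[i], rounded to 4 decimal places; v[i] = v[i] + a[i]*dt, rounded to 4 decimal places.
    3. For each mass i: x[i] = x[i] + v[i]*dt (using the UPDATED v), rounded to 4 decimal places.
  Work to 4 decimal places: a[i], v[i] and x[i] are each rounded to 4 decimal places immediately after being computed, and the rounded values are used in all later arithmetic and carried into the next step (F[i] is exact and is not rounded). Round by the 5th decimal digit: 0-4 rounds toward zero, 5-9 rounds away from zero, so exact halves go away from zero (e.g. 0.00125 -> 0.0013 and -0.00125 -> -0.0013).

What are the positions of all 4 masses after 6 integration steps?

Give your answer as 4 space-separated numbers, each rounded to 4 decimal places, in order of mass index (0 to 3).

Answer: 7.0745 11.3617 17.3933 23.4139

Derivation:
Step 0: x=[7.0000 10.0000 16.0000 24.0000] v=[0.0000 0.0000 0.0000 0.0000]
Step 1: x=[6.0000 10.7500 16.5000 23.5000] v=[-4.0000 3.0000 2.0000 -2.0000]
Step 2: x=[4.6875 11.7500 17.3125 22.7500] v=[-5.2500 4.0000 3.2500 -3.0000]
Step 3: x=[3.9688 12.3750 18.0938 22.1406] v=[-2.8750 2.5000 3.1250 -2.4375]
Step 4: x=[4.3594 12.3282 18.4571 22.0195] v=[1.5624 -0.1874 1.4530 -0.4843]
Step 5: x=[5.6524 11.8214 18.1787 22.5078] v=[5.1718 -2.0273 -1.1135 1.9533]
Step 6: x=[7.0745 11.3617 17.3933 23.4139] v=[5.6884 -1.8390 -3.1417 3.6242]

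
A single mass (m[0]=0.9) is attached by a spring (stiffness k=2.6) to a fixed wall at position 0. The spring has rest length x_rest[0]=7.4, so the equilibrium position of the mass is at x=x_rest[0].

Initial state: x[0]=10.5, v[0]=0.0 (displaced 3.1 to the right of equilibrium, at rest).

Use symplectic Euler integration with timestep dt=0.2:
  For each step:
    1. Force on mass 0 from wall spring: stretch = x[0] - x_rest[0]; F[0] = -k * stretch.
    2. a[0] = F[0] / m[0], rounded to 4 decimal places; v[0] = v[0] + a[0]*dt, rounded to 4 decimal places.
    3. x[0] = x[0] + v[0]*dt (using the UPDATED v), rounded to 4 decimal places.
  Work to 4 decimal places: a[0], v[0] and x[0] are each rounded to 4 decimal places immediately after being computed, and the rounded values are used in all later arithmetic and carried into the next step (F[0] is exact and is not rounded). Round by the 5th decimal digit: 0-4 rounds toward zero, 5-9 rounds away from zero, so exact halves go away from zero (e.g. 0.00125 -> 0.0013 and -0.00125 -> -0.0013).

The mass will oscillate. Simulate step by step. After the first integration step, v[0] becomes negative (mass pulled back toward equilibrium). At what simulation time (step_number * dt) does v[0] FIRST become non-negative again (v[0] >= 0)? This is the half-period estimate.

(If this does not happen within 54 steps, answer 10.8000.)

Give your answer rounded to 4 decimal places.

Step 0: x=[10.5000] v=[0.0000]
Step 1: x=[10.1418] v=[-1.7911]
Step 2: x=[9.4667] v=[-3.3753]
Step 3: x=[8.5528] v=[-4.5694]
Step 4: x=[7.5057] v=[-5.2355]
Step 5: x=[6.4464] v=[-5.2966]
Step 6: x=[5.4973] v=[-4.7456]
Step 7: x=[4.7680] v=[-3.6463]
Step 8: x=[4.3429] v=[-2.1256]
Step 9: x=[4.2710] v=[-0.3593]
Step 10: x=[4.5607] v=[1.4486]
First v>=0 after going negative at step 10, time=2.0000

Answer: 2.0000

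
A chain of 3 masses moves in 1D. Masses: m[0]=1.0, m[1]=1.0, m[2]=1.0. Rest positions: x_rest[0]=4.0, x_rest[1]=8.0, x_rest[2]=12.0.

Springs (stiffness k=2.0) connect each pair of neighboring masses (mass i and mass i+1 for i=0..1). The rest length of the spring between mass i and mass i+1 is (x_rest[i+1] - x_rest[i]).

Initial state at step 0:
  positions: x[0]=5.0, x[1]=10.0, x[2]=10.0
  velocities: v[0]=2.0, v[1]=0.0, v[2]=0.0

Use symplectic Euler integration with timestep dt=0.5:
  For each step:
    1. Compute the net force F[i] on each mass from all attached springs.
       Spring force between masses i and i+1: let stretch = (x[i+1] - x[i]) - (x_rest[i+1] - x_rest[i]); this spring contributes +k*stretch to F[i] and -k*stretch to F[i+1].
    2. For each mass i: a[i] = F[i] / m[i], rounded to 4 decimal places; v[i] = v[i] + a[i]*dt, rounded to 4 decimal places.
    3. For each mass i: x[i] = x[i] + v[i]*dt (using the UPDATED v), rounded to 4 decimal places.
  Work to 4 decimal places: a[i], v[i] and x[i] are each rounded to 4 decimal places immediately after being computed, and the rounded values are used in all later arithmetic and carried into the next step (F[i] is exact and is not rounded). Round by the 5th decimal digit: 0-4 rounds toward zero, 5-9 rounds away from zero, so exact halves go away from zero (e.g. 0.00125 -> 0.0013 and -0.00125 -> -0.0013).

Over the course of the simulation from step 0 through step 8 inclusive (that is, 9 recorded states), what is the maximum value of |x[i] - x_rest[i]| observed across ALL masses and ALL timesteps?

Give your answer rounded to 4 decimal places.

Answer: 3.9766

Derivation:
Step 0: x=[5.0000 10.0000 10.0000] v=[2.0000 0.0000 0.0000]
Step 1: x=[6.5000 7.5000 12.0000] v=[3.0000 -5.0000 4.0000]
Step 2: x=[6.5000 6.7500 13.7500] v=[0.0000 -1.5000 3.5000]
Step 3: x=[4.6250 9.3750 14.0000] v=[-3.7500 5.2500 0.5000]
Step 4: x=[3.1250 11.9375 13.9375] v=[-3.0000 5.1250 -0.1250]
Step 5: x=[4.0313 11.0938 14.8750] v=[1.8125 -1.6875 1.8750]
Step 6: x=[6.4688 8.6094 15.9219] v=[4.8750 -4.9688 2.0938]
Step 7: x=[7.9766 8.7110 15.3126] v=[3.0156 0.2031 -1.2187]
Step 8: x=[7.8516 11.7462 13.4025] v=[-0.2500 6.0703 -3.8203]
Max displacement = 3.9766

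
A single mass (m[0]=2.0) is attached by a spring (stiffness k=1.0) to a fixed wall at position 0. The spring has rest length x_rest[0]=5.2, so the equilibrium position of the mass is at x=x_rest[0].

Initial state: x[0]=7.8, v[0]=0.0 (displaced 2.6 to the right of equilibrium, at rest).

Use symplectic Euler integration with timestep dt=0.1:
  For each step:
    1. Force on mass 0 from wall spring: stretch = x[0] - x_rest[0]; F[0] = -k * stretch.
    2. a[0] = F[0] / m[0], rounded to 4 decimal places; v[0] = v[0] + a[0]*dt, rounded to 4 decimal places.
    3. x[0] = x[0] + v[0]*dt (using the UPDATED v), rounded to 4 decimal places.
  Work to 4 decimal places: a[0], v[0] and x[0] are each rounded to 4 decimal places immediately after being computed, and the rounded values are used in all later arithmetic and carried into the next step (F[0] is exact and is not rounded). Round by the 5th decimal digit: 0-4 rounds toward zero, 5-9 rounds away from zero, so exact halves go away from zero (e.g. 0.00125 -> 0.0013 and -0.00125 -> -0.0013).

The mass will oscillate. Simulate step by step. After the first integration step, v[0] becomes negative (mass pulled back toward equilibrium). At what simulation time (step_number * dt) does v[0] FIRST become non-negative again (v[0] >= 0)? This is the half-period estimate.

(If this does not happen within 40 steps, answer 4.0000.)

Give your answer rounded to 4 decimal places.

Answer: 4.0000

Derivation:
Step 0: x=[7.8000] v=[0.0000]
Step 1: x=[7.7870] v=[-0.1300]
Step 2: x=[7.7611] v=[-0.2594]
Step 3: x=[7.7224] v=[-0.3875]
Step 4: x=[7.6710] v=[-0.5136]
Step 5: x=[7.6073] v=[-0.6372]
Step 6: x=[7.5315] v=[-0.7576]
Step 7: x=[7.4441] v=[-0.8742]
Step 8: x=[7.3455] v=[-0.9864]
Step 9: x=[7.2361] v=[-1.0937]
Step 10: x=[7.1166] v=[-1.1955]
Step 11: x=[6.9875] v=[-1.2913]
Step 12: x=[6.8494] v=[-1.3807]
Step 13: x=[6.7031] v=[-1.4632]
Step 14: x=[6.5493] v=[-1.5384]
Step 15: x=[6.3887] v=[-1.6059]
Step 16: x=[6.2222] v=[-1.6653]
Step 17: x=[6.0506] v=[-1.7164]
Step 18: x=[5.8747] v=[-1.7589]
Step 19: x=[5.6954] v=[-1.7926]
Step 20: x=[5.5137] v=[-1.8174]
Step 21: x=[5.3304] v=[-1.8331]
Step 22: x=[5.1464] v=[-1.8396]
Step 23: x=[4.9627] v=[-1.8369]
Step 24: x=[4.7802] v=[-1.8250]
Step 25: x=[4.5998] v=[-1.8040]
Step 26: x=[4.4224] v=[-1.7740]
Step 27: x=[4.2489] v=[-1.7351]
Step 28: x=[4.0802] v=[-1.6875]
Step 29: x=[3.9171] v=[-1.6315]
Step 30: x=[3.7604] v=[-1.5674]
Step 31: x=[3.6109] v=[-1.4954]
Step 32: x=[3.4693] v=[-1.4159]
Step 33: x=[3.3364] v=[-1.3294]
Step 34: x=[3.2128] v=[-1.2362]
Step 35: x=[3.0991] v=[-1.1368]
Step 36: x=[2.9959] v=[-1.0318]
Step 37: x=[2.9037] v=[-0.9216]
Step 38: x=[2.8230] v=[-0.8068]
Step 39: x=[2.7542] v=[-0.6880]
Step 40: x=[2.6976] v=[-0.5657]
v[0] did not become non-negative within 40 steps; using fallback time=4.0000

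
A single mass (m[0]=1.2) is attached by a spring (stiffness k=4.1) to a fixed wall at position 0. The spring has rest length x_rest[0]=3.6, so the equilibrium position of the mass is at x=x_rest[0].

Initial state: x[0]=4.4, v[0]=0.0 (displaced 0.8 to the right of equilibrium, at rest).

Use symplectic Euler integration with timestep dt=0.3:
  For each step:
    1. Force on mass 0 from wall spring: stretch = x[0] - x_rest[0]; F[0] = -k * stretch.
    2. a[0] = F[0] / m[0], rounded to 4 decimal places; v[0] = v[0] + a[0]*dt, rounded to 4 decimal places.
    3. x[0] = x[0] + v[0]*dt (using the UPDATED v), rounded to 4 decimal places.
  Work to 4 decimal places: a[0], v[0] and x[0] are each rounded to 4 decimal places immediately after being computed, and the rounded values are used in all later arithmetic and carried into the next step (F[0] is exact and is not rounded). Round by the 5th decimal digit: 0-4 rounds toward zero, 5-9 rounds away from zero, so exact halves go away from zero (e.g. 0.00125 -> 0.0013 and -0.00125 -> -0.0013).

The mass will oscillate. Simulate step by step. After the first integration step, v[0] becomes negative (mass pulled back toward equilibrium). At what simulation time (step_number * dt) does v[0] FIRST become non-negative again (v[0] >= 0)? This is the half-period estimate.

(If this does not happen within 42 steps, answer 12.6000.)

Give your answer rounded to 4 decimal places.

Answer: 1.8000

Derivation:
Step 0: x=[4.4000] v=[0.0000]
Step 1: x=[4.1540] v=[-0.8200]
Step 2: x=[3.7377] v=[-1.3878]
Step 3: x=[3.2790] v=[-1.5290]
Step 4: x=[2.9190] v=[-1.2000]
Step 5: x=[2.7684] v=[-0.5020]
Step 6: x=[2.8735] v=[0.3504]
First v>=0 after going negative at step 6, time=1.8000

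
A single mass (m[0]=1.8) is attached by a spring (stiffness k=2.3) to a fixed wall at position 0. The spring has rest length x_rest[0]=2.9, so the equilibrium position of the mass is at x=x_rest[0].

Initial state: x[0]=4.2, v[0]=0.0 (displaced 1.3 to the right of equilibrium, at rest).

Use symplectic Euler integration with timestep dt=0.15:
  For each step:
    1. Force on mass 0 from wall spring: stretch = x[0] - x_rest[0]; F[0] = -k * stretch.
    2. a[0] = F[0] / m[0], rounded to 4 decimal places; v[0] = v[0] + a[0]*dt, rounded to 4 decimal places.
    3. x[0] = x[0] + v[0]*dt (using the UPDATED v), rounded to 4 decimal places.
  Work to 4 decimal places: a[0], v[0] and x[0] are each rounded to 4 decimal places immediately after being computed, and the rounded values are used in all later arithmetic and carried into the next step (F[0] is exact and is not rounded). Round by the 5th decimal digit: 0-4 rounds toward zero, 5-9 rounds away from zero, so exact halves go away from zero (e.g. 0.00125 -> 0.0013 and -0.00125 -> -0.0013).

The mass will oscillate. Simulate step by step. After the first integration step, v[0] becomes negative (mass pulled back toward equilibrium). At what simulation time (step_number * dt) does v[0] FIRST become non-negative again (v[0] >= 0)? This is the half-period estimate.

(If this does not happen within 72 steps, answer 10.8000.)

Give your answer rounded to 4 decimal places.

Step 0: x=[4.2000] v=[0.0000]
Step 1: x=[4.1626] v=[-0.2492]
Step 2: x=[4.0889] v=[-0.4912]
Step 3: x=[3.9810] v=[-0.7191]
Step 4: x=[3.8421] v=[-0.9263]
Step 5: x=[3.6761] v=[-1.1069]
Step 6: x=[3.4877] v=[-1.2557]
Step 7: x=[3.2824] v=[-1.3684]
Step 8: x=[3.0661] v=[-1.4417]
Step 9: x=[2.8451] v=[-1.4735]
Step 10: x=[2.6257] v=[-1.4630]
Step 11: x=[2.4141] v=[-1.4104]
Step 12: x=[2.2165] v=[-1.3173]
Step 13: x=[2.0386] v=[-1.1863]
Step 14: x=[1.8854] v=[-1.0212]
Step 15: x=[1.7614] v=[-0.8267]
Step 16: x=[1.6701] v=[-0.6085]
Step 17: x=[1.6142] v=[-0.3728]
Step 18: x=[1.5952] v=[-0.1264]
Step 19: x=[1.6138] v=[0.1237]
First v>=0 after going negative at step 19, time=2.8500

Answer: 2.8500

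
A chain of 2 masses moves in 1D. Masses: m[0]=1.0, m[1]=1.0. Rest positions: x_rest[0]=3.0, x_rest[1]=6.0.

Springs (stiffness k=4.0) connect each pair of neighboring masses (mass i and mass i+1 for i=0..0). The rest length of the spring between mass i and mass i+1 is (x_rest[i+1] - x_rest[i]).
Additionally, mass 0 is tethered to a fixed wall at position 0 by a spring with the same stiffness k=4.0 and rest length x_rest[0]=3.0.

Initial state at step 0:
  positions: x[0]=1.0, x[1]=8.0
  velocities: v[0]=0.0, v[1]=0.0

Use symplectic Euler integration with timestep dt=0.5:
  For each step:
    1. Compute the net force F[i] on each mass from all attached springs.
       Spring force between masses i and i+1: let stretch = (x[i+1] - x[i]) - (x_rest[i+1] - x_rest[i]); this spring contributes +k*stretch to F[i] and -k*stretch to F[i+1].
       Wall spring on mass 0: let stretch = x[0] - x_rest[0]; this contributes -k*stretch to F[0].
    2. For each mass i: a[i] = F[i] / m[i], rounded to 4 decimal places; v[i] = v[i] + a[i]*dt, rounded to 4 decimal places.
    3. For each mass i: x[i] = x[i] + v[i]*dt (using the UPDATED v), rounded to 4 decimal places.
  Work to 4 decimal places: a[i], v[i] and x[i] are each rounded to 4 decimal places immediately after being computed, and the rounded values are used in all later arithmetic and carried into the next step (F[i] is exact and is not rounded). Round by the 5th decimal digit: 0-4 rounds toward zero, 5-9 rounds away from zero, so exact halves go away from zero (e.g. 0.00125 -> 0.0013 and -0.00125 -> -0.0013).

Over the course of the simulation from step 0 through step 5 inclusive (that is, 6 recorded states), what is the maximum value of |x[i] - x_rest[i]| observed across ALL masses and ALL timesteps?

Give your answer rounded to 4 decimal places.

Answer: 4.0000

Derivation:
Step 0: x=[1.0000 8.0000] v=[0.0000 0.0000]
Step 1: x=[7.0000 4.0000] v=[12.0000 -8.0000]
Step 2: x=[3.0000 6.0000] v=[-8.0000 4.0000]
Step 3: x=[-1.0000 8.0000] v=[-8.0000 4.0000]
Step 4: x=[5.0000 4.0000] v=[12.0000 -8.0000]
Step 5: x=[5.0000 4.0000] v=[0.0000 0.0000]
Max displacement = 4.0000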